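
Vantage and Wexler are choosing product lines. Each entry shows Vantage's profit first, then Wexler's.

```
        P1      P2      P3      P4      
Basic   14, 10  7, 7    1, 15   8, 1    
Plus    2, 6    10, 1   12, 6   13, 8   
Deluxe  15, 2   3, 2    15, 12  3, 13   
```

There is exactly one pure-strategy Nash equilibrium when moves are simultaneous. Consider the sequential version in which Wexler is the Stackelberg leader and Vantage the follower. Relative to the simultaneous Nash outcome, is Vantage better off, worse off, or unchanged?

better off

Work backward from Vantage's decision.
- P1: BR = Deluxe, leader payoff 2.
- P2: BR = Plus, leader payoff 1.
- P3: BR = Deluxe, leader payoff 12.
- P4: BR = Plus, leader payoff 8.
Maximizing over 2, 1, 12, 8, Wexler chooses P3. Subgame-perfect outcome: (Deluxe, P3) with payoffs (15, 12).
Under simultaneous play:
Vantage's best replies: P1→Deluxe; P2→Plus; P3→Deluxe; P4→Plus.
Wexler's best replies: Basic→P3; Plus→P4; Deluxe→P4.
The unique mutual best reply is (Plus, P4), giving (13, 8).
Vantage earns 15 sequentially versus 13 at the Nash outcome: better off.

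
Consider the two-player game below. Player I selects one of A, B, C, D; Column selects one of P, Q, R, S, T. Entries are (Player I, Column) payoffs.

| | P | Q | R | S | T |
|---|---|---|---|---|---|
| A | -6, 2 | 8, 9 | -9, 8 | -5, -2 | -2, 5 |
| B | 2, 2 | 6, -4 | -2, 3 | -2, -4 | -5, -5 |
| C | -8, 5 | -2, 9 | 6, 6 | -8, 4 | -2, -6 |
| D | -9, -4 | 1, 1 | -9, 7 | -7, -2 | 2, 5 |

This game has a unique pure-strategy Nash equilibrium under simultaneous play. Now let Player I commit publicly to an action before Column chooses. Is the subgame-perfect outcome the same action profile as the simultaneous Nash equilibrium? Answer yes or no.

Column best-responds to each possible Player I move:
- A: BR = Q, leader payoff 8.
- B: BR = R, leader payoff -2.
- C: BR = Q, leader payoff -2.
- D: BR = R, leader payoff -9.
Player I's induced payoffs are 8, -2, -2, -9, so Player I commits to A. Subgame-perfect outcome: (A, Q) with payoffs (8, 9).
Under simultaneous play:
Player I's best replies: P→B; Q→A; R→C; S→B; T→D.
Column's best replies: A→Q; B→R; C→Q; D→R.
The unique mutual best reply is (A, Q), giving (8, 9).
Sequential outcome (A, Q) coincides with the Nash profile (A, Q).

yes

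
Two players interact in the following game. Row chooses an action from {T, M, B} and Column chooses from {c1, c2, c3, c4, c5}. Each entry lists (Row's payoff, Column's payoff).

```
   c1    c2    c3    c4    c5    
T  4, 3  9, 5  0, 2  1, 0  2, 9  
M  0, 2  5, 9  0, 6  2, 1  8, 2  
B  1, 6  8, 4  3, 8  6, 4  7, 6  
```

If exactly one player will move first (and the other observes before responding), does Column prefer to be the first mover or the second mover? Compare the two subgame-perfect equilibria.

second

If Row leads: Column's best replies are T→c5, M→c2, B→c3; Row's induced payoffs 2, 5, 3; outcome (M, c2), payoffs (5, 9).
If Column leads: Row's best replies are c1→T, c2→T, c3→B, c4→B, c5→M; Column's induced payoffs 3, 5, 8, 4, 2; outcome (B, c3), payoffs (3, 8).
Column gets 8 moving first and 9 moving second, so Column prefers to move second.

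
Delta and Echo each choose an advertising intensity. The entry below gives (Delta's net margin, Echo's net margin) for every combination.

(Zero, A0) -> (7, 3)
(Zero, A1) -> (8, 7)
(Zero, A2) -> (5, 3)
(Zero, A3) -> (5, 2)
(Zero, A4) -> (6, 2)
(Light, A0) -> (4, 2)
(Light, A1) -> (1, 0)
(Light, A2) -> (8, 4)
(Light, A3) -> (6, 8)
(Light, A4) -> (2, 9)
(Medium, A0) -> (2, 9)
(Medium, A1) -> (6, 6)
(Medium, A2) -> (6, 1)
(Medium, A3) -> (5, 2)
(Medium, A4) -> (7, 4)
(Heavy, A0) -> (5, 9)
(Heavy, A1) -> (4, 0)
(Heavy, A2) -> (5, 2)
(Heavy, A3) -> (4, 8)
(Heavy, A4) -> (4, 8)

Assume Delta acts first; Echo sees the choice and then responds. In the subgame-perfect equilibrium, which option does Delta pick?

Zero

Solve by backward induction (Delta leads).
- Zero: BR = A1, leader payoff 8.
- Light: BR = A4, leader payoff 2.
- Medium: BR = A0, leader payoff 2.
- Heavy: BR = A0, leader payoff 5.
Delta's induced payoffs are 8, 2, 2, 5, so Delta commits to Zero. Subgame-perfect outcome: (Zero, A1) with payoffs (8, 7).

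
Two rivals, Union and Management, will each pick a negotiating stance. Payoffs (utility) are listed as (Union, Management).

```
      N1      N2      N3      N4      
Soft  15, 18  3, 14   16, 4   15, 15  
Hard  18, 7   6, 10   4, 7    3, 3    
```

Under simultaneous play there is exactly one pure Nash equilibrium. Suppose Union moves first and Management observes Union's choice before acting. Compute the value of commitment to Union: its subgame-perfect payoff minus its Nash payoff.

9

Solve by backward induction (Union leads).
- Soft: Management compares 18, 14, 4, 15 and picks N1; Union would get 15.
- Hard: Management compares 7, 10, 7, 3 and picks N2; Union would get 6.
Maximizing over 15, 6, Union chooses Soft. Subgame-perfect outcome: (Soft, N1) with payoffs (15, 18).
Under simultaneous play:
Union's best replies: N1→Hard; N2→Hard; N3→Soft; N4→Soft.
Management's best replies: Soft→N1; Hard→N2.
Only (Hard, N2) has each player best-responding; Nash payoffs (6, 10).
Union's commitment gain: 15 − 6 = 9.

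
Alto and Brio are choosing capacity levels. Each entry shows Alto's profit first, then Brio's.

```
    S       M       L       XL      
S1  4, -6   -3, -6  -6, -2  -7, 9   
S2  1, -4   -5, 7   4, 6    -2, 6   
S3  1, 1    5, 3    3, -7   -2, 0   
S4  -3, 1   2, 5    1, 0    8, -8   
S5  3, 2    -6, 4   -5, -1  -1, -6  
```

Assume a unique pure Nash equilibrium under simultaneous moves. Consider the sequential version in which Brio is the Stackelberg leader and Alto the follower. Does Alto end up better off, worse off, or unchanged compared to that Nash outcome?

Work backward from Alto's decision.
- S: Alto compares 4, 1, 1, -3, 3 and picks S1; Brio would get -6.
- M: Alto compares -3, -5, 5, 2, -6 and picks S3; Brio would get 3.
- L: Alto compares -6, 4, 3, 1, -5 and picks S2; Brio would get 6.
- XL: Alto compares -7, -2, -2, 8, -1 and picks S4; Brio would get -8.
Maximizing over -6, 3, 6, -8, Brio chooses L. Subgame-perfect outcome: (S2, L) with payoffs (4, 6).
For the simultaneous game, intersect best replies.
Alto's best replies: S→S1; M→S3; L→S2; XL→S4.
Brio's best replies: S1→XL; S2→M; S3→M; S4→M; S5→M.
Only (S3, M) has each player best-responding; Nash payoffs (5, 3).
Alto earns 4 sequentially versus 5 at the Nash outcome: worse off.

worse off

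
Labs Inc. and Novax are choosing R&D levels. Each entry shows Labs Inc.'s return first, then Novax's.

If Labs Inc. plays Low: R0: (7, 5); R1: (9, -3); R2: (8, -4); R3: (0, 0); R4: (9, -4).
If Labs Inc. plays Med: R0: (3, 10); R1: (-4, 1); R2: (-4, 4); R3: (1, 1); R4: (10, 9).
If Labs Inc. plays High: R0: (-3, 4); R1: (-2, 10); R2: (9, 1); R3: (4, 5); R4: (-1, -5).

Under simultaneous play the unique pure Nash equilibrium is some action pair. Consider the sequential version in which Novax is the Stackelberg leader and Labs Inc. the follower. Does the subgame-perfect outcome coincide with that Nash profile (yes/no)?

no

Labs Inc. best-responds to each possible Novax move:
- R0: Labs Inc. compares 7, 3, -3 and picks Low; Novax would get 5.
- R1: Labs Inc. compares 9, -4, -2 and picks Low; Novax would get -3.
- R2: Labs Inc. compares 8, -4, 9 and picks High; Novax would get 1.
- R3: Labs Inc. compares 0, 1, 4 and picks High; Novax would get 5.
- R4: Labs Inc. compares 9, 10, -1 and picks Med; Novax would get 9.
Maximizing over 5, -3, 1, 5, 9, Novax chooses R4. Subgame-perfect outcome: (Med, R4) with payoffs (10, 9).
Under simultaneous play:
Labs Inc.'s best replies: R0→Low; R1→Low; R2→High; R3→High; R4→Med.
Novax's best replies: Low→R0; Med→R0; High→R1.
Only (Low, R0) has each player best-responding; Nash payoffs (7, 5).
Sequential outcome (Med, R4) differs from the Nash profile (Low, R0).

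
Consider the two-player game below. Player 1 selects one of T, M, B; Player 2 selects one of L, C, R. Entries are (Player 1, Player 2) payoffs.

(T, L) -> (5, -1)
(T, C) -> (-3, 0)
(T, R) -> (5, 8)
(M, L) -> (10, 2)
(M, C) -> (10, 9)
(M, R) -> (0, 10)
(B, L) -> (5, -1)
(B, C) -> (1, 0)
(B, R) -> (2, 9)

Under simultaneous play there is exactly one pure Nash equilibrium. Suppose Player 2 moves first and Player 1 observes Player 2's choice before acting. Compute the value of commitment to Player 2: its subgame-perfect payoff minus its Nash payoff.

1

Player 1 best-responds to each possible Player 2 move:
- L → Player 1 plays M (best of 5, 10, 5); Player 2 gets 2.
- C → Player 1 plays M (best of -3, 10, 1); Player 2 gets 9.
- R → Player 1 plays T (best of 5, 0, 2); Player 2 gets 8.
Maximizing over 2, 9, 8, Player 2 chooses C. Subgame-perfect outcome: (M, C) with payoffs (10, 9).
Now find the simultaneous Nash equilibrium.
Player 1's best replies: L→M; C→M; R→T.
Player 2's best replies: T→R; M→R; B→R.
The unique mutual best reply is (T, R), giving (5, 8).
Player 2's commitment gain: 9 − 8 = 1.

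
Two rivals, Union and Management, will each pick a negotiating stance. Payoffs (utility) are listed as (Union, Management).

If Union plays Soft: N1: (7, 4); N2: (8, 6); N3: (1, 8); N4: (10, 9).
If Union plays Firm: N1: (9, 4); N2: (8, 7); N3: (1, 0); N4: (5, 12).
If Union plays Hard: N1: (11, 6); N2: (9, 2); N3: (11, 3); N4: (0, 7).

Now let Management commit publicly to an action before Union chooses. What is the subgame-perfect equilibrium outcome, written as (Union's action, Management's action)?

(Soft, N4)

Backward induction with Management moving first.
- N1 → Union plays Hard (best of 7, 9, 11); Management gets 6.
- N2 → Union plays Hard (best of 8, 8, 9); Management gets 2.
- N3 → Union plays Hard (best of 1, 1, 11); Management gets 3.
- N4 → Union plays Soft (best of 10, 5, 0); Management gets 9.
Management's induced payoffs are 6, 2, 3, 9, so Management commits to N4. Subgame-perfect outcome: (Soft, N4) with payoffs (10, 9).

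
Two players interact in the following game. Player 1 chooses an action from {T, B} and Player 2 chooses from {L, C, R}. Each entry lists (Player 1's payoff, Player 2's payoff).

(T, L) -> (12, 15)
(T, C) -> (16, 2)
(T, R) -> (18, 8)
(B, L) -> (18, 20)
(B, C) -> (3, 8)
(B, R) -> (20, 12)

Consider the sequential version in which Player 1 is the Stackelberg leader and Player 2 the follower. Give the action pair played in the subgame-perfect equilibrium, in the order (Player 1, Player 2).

Player 2 best-responds to each possible Player 1 move:
- T → Player 2 plays L (best of 15, 2, 8); Player 1 gets 12.
- B → Player 2 plays L (best of 20, 8, 12); Player 1 gets 18.
Maximizing over 12, 18, Player 1 chooses B. Subgame-perfect outcome: (B, L) with payoffs (18, 20).

(B, L)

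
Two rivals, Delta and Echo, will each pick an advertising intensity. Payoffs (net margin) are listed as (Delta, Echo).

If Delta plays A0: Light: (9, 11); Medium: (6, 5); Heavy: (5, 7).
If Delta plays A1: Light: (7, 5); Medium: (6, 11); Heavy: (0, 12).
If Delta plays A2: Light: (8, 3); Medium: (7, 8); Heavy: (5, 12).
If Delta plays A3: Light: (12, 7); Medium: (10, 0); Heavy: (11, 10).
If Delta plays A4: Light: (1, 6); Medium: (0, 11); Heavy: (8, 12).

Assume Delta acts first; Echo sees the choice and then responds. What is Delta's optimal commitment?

A3

Backward induction with Delta moving first.
- A0: Echo compares 11, 5, 7 and picks Light; Delta would get 9.
- A1: Echo compares 5, 11, 12 and picks Heavy; Delta would get 0.
- A2: Echo compares 3, 8, 12 and picks Heavy; Delta would get 5.
- A3: Echo compares 7, 0, 10 and picks Heavy; Delta would get 11.
- A4: Echo compares 6, 11, 12 and picks Heavy; Delta would get 8.
Among 9, 0, 5, 11, 8, the best is 11 at A3. Subgame-perfect outcome: (A3, Heavy) with payoffs (11, 10).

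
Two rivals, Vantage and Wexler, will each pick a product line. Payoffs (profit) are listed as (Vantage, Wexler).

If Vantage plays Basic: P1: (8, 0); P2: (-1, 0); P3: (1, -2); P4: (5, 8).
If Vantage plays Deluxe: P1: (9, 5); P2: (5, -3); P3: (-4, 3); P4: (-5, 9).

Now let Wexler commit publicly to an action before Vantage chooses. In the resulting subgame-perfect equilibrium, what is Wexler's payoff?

8

Vantage best-responds to each possible Wexler move:
- P1 → Vantage plays Deluxe (best of 8, 9); Wexler gets 5.
- P2 → Vantage plays Deluxe (best of -1, 5); Wexler gets -3.
- P3 → Vantage plays Basic (best of 1, -4); Wexler gets -2.
- P4 → Vantage plays Basic (best of 5, -5); Wexler gets 8.
Wexler's induced payoffs are 5, -3, -2, 8, so Wexler commits to P4. Subgame-perfect outcome: (Basic, P4) with payoffs (5, 8).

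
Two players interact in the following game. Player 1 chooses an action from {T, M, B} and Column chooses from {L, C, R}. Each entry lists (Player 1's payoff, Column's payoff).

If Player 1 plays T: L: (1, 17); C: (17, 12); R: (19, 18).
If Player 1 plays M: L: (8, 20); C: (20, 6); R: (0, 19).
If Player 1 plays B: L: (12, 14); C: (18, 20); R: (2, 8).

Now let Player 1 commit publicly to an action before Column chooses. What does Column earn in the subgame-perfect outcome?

18

Backward induction with Player 1 moving first.
- T: BR = R, leader payoff 19.
- M: BR = L, leader payoff 8.
- B: BR = C, leader payoff 18.
Player 1's induced payoffs are 19, 8, 18, so Player 1 commits to T. Subgame-perfect outcome: (T, R) with payoffs (19, 18).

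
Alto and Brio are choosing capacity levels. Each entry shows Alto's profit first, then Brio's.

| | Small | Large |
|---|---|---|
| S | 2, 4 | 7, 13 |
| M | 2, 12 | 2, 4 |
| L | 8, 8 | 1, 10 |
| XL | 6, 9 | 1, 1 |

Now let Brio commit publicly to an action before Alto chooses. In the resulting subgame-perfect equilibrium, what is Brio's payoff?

Work backward from Alto's decision.
- Small: BR = L, leader payoff 8.
- Large: BR = S, leader payoff 13.
Brio's induced payoffs are 8, 13, so Brio commits to Large. Subgame-perfect outcome: (S, Large) with payoffs (7, 13).

13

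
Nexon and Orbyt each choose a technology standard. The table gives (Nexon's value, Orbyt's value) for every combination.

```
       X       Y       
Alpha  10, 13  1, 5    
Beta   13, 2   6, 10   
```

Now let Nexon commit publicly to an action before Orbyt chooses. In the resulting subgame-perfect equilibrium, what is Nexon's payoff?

10

Orbyt best-responds to each possible Nexon move:
- Alpha: Orbyt compares 13, 5 and picks X; Nexon would get 10.
- Beta: Orbyt compares 2, 10 and picks Y; Nexon would get 6.
Among 10, 6, the best is 10 at Alpha. Subgame-perfect outcome: (Alpha, X) with payoffs (10, 13).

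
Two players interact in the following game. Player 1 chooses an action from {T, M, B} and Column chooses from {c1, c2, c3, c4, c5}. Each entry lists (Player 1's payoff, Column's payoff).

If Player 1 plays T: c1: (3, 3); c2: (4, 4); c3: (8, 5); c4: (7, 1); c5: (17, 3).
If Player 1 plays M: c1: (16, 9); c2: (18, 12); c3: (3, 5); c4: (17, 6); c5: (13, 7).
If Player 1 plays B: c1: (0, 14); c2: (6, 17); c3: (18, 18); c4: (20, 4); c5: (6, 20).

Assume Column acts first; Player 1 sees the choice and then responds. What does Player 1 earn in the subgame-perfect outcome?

18

Solve by backward induction (Column leads).
- c1: Player 1 compares 3, 16, 0 and picks M; Column would get 9.
- c2: Player 1 compares 4, 18, 6 and picks M; Column would get 12.
- c3: Player 1 compares 8, 3, 18 and picks B; Column would get 18.
- c4: Player 1 compares 7, 17, 20 and picks B; Column would get 4.
- c5: Player 1 compares 17, 13, 6 and picks T; Column would get 3.
Among 9, 12, 18, 4, 3, the best is 18 at c3. Subgame-perfect outcome: (B, c3) with payoffs (18, 18).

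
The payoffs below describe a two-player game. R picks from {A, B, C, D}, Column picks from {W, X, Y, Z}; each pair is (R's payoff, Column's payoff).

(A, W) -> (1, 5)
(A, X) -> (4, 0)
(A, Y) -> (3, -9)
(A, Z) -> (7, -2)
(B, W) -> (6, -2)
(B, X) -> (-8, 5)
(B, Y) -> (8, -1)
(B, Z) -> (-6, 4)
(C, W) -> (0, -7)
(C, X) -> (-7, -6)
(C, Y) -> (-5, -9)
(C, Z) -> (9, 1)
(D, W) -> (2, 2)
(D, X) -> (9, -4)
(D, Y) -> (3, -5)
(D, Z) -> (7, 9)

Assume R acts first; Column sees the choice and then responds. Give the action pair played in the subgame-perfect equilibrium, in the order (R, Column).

(C, Z)

Column best-responds to each possible R move:
- A → Column plays W (best of 5, 0, -9, -2); R gets 1.
- B → Column plays X (best of -2, 5, -1, 4); R gets -8.
- C → Column plays Z (best of -7, -6, -9, 1); R gets 9.
- D → Column plays Z (best of 2, -4, -5, 9); R gets 7.
Among 1, -8, 9, 7, the best is 9 at C. Subgame-perfect outcome: (C, Z) with payoffs (9, 1).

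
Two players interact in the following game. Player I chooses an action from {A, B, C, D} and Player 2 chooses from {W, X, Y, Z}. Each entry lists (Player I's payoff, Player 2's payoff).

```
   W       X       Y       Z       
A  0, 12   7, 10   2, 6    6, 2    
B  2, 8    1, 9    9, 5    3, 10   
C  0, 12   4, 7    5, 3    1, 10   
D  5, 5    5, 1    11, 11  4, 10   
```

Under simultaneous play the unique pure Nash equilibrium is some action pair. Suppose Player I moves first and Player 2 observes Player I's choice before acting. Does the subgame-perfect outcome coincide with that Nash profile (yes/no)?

yes

Player 2 best-responds to each possible Player I move:
- A: BR = W, leader payoff 0.
- B: BR = Z, leader payoff 3.
- C: BR = W, leader payoff 0.
- D: BR = Y, leader payoff 11.
Among 0, 3, 0, 11, the best is 11 at D. Subgame-perfect outcome: (D, Y) with payoffs (11, 11).
Now find the simultaneous Nash equilibrium.
Player I's best replies: W→D; X→A; Y→D; Z→A.
Player 2's best replies: A→W; B→Z; C→W; D→Y.
Only (D, Y) has each player best-responding; Nash payoffs (11, 11).
Sequential outcome (D, Y) coincides with the Nash profile (D, Y).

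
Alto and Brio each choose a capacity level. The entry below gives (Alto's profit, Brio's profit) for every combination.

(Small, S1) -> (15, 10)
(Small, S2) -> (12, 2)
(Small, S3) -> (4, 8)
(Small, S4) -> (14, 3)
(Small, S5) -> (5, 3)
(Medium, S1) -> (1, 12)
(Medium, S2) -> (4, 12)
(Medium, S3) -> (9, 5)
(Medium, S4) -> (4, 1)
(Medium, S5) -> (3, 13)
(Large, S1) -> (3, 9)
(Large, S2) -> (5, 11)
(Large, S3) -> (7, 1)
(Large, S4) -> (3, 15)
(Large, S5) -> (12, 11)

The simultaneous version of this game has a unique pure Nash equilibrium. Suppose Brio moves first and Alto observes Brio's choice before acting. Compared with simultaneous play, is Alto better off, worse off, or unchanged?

worse off

Work backward from Alto's decision.
- S1: BR = Small, leader payoff 10.
- S2: BR = Small, leader payoff 2.
- S3: BR = Medium, leader payoff 5.
- S4: BR = Small, leader payoff 3.
- S5: BR = Large, leader payoff 11.
Maximizing over 10, 2, 5, 3, 11, Brio chooses S5. Subgame-perfect outcome: (Large, S5) with payoffs (12, 11).
Under simultaneous play:
Alto's best replies: S1→Small; S2→Small; S3→Medium; S4→Small; S5→Large.
Brio's best replies: Small→S1; Medium→S5; Large→S4.
The unique mutual best reply is (Small, S1), giving (15, 10).
Alto earns 12 sequentially versus 15 at the Nash outcome: worse off.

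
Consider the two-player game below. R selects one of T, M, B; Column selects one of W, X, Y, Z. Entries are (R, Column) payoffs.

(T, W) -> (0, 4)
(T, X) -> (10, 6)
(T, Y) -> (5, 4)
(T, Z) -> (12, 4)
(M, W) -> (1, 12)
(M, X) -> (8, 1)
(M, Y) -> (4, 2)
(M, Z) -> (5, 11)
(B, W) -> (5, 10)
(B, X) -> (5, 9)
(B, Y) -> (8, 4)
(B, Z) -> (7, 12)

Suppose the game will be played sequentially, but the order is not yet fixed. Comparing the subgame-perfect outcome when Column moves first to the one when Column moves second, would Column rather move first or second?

first

If R leads: Column's best replies are T→X, M→W, B→Z; R's induced payoffs 10, 1, 7; outcome (T, X), payoffs (10, 6).
If Column leads: R's best replies are W→B, X→T, Y→B, Z→T; Column's induced payoffs 10, 6, 4, 4; outcome (B, W), payoffs (5, 10).
Column gets 10 moving first and 6 moving second, so Column prefers to move first.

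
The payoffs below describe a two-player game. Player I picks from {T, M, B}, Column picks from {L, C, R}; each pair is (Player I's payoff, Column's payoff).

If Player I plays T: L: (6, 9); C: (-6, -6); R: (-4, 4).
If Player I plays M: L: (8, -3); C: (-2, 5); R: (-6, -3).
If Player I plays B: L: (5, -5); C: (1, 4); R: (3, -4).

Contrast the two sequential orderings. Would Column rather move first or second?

If Player I leads: Column's best replies are T→L, M→C, B→C; Player I's induced payoffs 6, -2, 1; outcome (T, L), payoffs (6, 9).
If Column leads: Player I's best replies are L→M, C→B, R→B; Column's induced payoffs -3, 4, -4; outcome (B, C), payoffs (1, 4).
Column gets 4 moving first and 9 moving second, so Column prefers to move second.

second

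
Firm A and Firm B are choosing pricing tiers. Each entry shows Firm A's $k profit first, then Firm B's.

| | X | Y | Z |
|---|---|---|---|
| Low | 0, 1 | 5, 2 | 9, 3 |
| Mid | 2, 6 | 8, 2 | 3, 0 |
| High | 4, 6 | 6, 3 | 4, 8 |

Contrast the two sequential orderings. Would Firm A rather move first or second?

If Firm A leads: Firm B's best replies are Low→Z, Mid→X, High→Z; Firm A's induced payoffs 9, 2, 4; outcome (Low, Z), payoffs (9, 3).
If Firm B leads: Firm A's best replies are X→High, Y→Mid, Z→Low; Firm B's induced payoffs 6, 2, 3; outcome (High, X), payoffs (4, 6).
Firm A gets 9 moving first and 4 moving second, so Firm A prefers to move first.

first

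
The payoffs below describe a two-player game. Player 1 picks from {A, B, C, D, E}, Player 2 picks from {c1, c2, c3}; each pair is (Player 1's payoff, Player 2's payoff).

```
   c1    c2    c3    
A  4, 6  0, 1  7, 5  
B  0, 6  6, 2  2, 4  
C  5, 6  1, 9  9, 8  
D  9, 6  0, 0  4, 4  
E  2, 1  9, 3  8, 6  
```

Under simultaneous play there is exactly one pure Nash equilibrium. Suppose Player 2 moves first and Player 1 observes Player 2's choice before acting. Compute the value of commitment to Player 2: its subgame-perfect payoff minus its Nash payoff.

2

Backward induction with Player 2 moving first.
- c1: BR = D, leader payoff 6.
- c2: BR = E, leader payoff 3.
- c3: BR = C, leader payoff 8.
Among 6, 3, 8, the best is 8 at c3. Subgame-perfect outcome: (C, c3) with payoffs (9, 8).
Now find the simultaneous Nash equilibrium.
Player 1's best replies: c1→D; c2→E; c3→C.
Player 2's best replies: A→c1; B→c1; C→c2; D→c1; E→c3.
The unique mutual best reply is (D, c1), giving (9, 6).
Player 2's commitment gain: 8 − 6 = 2.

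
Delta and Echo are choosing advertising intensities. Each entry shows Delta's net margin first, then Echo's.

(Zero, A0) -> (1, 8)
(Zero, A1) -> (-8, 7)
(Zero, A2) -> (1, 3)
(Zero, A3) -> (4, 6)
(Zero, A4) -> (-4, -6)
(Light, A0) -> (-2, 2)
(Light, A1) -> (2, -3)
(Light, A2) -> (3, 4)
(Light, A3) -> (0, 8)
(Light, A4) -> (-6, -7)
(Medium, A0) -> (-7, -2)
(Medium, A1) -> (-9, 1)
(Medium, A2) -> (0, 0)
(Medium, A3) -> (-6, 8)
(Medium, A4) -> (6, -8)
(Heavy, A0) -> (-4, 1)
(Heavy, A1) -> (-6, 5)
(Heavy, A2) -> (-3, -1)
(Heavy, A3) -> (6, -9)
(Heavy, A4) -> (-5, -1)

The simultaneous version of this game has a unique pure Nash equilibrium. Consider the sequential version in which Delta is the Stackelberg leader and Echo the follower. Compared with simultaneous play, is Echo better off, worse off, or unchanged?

unchanged

Echo best-responds to each possible Delta move:
- Zero → Echo plays A0 (best of 8, 7, 3, 6, -6); Delta gets 1.
- Light → Echo plays A3 (best of 2, -3, 4, 8, -7); Delta gets 0.
- Medium → Echo plays A3 (best of -2, 1, 0, 8, -8); Delta gets -6.
- Heavy → Echo plays A1 (best of 1, 5, -1, -9, -1); Delta gets -6.
Delta's induced payoffs are 1, 0, -6, -6, so Delta commits to Zero. Subgame-perfect outcome: (Zero, A0) with payoffs (1, 8).
For the simultaneous game, intersect best replies.
Delta's best replies: A0→Zero; A1→Light; A2→Light; A3→Heavy; A4→Medium.
Echo's best replies: Zero→A0; Light→A3; Medium→A3; Heavy→A1.
The unique mutual best reply is (Zero, A0), giving (1, 8).
Echo earns 8 sequentially versus 8 at the Nash outcome: unchanged.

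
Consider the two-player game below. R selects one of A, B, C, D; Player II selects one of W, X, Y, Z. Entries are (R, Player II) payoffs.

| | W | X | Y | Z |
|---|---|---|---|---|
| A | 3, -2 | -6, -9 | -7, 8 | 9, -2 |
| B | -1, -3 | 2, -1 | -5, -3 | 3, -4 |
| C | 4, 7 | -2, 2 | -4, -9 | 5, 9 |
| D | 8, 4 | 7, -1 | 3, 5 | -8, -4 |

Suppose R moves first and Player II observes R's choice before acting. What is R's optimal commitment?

Work backward from Player II's decision.
- A: Player II compares -2, -9, 8, -2 and picks Y; R would get -7.
- B: Player II compares -3, -1, -3, -4 and picks X; R would get 2.
- C: Player II compares 7, 2, -9, 9 and picks Z; R would get 5.
- D: Player II compares 4, -1, 5, -4 and picks Y; R would get 3.
Among -7, 2, 5, 3, the best is 5 at C. Subgame-perfect outcome: (C, Z) with payoffs (5, 9).

C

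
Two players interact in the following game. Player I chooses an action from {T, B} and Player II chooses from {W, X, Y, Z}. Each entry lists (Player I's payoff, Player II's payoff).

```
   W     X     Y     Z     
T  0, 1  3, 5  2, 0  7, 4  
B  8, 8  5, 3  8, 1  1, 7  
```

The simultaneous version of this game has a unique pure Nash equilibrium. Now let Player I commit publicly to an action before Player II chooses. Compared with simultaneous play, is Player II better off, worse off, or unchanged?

Solve by backward induction (Player I leads).
- T: Player II compares 1, 5, 0, 4 and picks X; Player I would get 3.
- B: Player II compares 8, 3, 1, 7 and picks W; Player I would get 8.
Player I's induced payoffs are 3, 8, so Player I commits to B. Subgame-perfect outcome: (B, W) with payoffs (8, 8).
For the simultaneous game, intersect best replies.
Player I's best replies: W→B; X→B; Y→B; Z→T.
Player II's best replies: T→X; B→W.
Only (B, W) has each player best-responding; Nash payoffs (8, 8).
Player II earns 8 sequentially versus 8 at the Nash outcome: unchanged.

unchanged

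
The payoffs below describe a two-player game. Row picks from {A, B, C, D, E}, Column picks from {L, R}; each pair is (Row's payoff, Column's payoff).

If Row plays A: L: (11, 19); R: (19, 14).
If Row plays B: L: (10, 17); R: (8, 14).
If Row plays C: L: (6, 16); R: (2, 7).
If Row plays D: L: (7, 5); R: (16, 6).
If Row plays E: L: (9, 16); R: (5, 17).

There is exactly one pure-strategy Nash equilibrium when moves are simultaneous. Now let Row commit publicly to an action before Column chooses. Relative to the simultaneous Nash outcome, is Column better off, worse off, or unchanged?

worse off

Solve by backward induction (Row leads).
- A: BR = L, leader payoff 11.
- B: BR = L, leader payoff 10.
- C: BR = L, leader payoff 6.
- D: BR = R, leader payoff 16.
- E: BR = R, leader payoff 5.
Row's induced payoffs are 11, 10, 6, 16, 5, so Row commits to D. Subgame-perfect outcome: (D, R) with payoffs (16, 6).
For the simultaneous game, intersect best replies.
Row's best replies: L→A; R→A.
Column's best replies: A→L; B→L; C→L; D→R; E→R.
The unique mutual best reply is (A, L), giving (11, 19).
Column earns 6 sequentially versus 19 at the Nash outcome: worse off.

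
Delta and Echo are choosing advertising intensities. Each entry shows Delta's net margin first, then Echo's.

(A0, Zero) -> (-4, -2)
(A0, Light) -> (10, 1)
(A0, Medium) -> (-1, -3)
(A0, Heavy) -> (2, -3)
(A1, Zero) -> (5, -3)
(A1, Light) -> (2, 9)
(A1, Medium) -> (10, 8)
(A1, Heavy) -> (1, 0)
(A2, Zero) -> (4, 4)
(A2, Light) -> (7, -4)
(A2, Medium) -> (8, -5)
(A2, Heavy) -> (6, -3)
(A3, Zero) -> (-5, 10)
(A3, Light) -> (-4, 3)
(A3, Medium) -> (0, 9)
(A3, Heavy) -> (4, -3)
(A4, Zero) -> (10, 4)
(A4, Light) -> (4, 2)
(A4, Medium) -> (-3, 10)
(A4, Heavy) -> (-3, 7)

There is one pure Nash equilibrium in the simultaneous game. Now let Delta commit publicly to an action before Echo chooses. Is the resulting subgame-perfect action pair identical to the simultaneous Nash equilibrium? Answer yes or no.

yes

Solve by backward induction (Delta leads).
- A0 → Echo plays Light (best of -2, 1, -3, -3); Delta gets 10.
- A1 → Echo plays Light (best of -3, 9, 8, 0); Delta gets 2.
- A2 → Echo plays Zero (best of 4, -4, -5, -3); Delta gets 4.
- A3 → Echo plays Zero (best of 10, 3, 9, -3); Delta gets -5.
- A4 → Echo plays Medium (best of 4, 2, 10, 7); Delta gets -3.
Delta's induced payoffs are 10, 2, 4, -5, -3, so Delta commits to A0. Subgame-perfect outcome: (A0, Light) with payoffs (10, 1).
Now find the simultaneous Nash equilibrium.
Delta's best replies: Zero→A4; Light→A0; Medium→A1; Heavy→A2.
Echo's best replies: A0→Light; A1→Light; A2→Zero; A3→Zero; A4→Medium.
Only (A0, Light) has each player best-responding; Nash payoffs (10, 1).
Sequential outcome (A0, Light) coincides with the Nash profile (A0, Light).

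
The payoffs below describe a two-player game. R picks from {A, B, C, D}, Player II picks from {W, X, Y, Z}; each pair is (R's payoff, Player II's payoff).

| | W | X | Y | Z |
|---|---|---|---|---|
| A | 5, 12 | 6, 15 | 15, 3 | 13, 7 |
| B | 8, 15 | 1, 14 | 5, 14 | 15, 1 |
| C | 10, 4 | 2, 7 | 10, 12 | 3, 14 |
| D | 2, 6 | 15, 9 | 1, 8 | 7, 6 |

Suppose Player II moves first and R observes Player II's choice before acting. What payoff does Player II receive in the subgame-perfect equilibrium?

R best-responds to each possible Player II move:
- W: BR = C, leader payoff 4.
- X: BR = D, leader payoff 9.
- Y: BR = A, leader payoff 3.
- Z: BR = B, leader payoff 1.
Player II's induced payoffs are 4, 9, 3, 1, so Player II commits to X. Subgame-perfect outcome: (D, X) with payoffs (15, 9).

9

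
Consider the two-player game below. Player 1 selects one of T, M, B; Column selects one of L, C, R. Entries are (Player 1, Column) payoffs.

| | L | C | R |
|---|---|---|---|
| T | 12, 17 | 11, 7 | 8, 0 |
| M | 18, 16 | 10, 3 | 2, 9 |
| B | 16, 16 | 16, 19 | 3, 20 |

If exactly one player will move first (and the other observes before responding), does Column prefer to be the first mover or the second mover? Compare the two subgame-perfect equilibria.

first

If Player 1 leads: Column's best replies are T→L, M→L, B→R; Player 1's induced payoffs 12, 18, 3; outcome (M, L), payoffs (18, 16).
If Column leads: Player 1's best replies are L→M, C→B, R→T; Column's induced payoffs 16, 19, 0; outcome (B, C), payoffs (16, 19).
Column gets 19 moving first and 16 moving second, so Column prefers to move first.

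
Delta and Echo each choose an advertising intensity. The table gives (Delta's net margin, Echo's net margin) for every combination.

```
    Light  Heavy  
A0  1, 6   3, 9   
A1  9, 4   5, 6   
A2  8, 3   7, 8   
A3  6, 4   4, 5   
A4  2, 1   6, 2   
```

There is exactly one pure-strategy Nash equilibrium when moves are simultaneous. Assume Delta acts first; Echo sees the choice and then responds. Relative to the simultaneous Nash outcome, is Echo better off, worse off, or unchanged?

unchanged

Echo best-responds to each possible Delta move:
- A0: BR = Heavy, leader payoff 3.
- A1: BR = Heavy, leader payoff 5.
- A2: BR = Heavy, leader payoff 7.
- A3: BR = Heavy, leader payoff 4.
- A4: BR = Heavy, leader payoff 6.
Delta's induced payoffs are 3, 5, 7, 4, 6, so Delta commits to A2. Subgame-perfect outcome: (A2, Heavy) with payoffs (7, 8).
Now find the simultaneous Nash equilibrium.
Delta's best replies: Light→A1; Heavy→A2.
Echo's best replies: A0→Heavy; A1→Heavy; A2→Heavy; A3→Heavy; A4→Heavy.
The unique mutual best reply is (A2, Heavy), giving (7, 8).
Echo earns 8 sequentially versus 8 at the Nash outcome: unchanged.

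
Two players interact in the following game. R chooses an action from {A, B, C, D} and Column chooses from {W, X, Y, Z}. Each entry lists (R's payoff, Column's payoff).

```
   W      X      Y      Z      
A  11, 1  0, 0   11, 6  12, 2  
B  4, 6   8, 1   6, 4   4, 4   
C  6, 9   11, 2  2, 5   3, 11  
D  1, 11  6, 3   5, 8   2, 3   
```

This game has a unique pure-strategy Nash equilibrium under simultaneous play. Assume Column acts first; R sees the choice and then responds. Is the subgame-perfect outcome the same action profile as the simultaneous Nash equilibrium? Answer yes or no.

Work backward from R's decision.
- W: R compares 11, 4, 6, 1 and picks A; Column would get 1.
- X: R compares 0, 8, 11, 6 and picks C; Column would get 2.
- Y: R compares 11, 6, 2, 5 and picks A; Column would get 6.
- Z: R compares 12, 4, 3, 2 and picks A; Column would get 2.
Among 1, 2, 6, 2, the best is 6 at Y. Subgame-perfect outcome: (A, Y) with payoffs (11, 6).
Now find the simultaneous Nash equilibrium.
R's best replies: W→A; X→C; Y→A; Z→A.
Column's best replies: A→Y; B→W; C→Z; D→W.
The unique mutual best reply is (A, Y), giving (11, 6).
Sequential outcome (A, Y) coincides with the Nash profile (A, Y).

yes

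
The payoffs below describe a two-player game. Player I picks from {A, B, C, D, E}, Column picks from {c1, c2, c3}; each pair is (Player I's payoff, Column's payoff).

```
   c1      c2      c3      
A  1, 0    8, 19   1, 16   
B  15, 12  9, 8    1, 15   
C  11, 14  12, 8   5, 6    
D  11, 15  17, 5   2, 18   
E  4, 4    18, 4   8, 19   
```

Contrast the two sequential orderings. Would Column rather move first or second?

first

If Player I leads: Column's best replies are A→c2, B→c3, C→c1, D→c3, E→c3; Player I's induced payoffs 8, 1, 11, 2, 8; outcome (C, c1), payoffs (11, 14).
If Column leads: Player I's best replies are c1→B, c2→E, c3→E; Column's induced payoffs 12, 4, 19; outcome (E, c3), payoffs (8, 19).
Column gets 19 moving first and 14 moving second, so Column prefers to move first.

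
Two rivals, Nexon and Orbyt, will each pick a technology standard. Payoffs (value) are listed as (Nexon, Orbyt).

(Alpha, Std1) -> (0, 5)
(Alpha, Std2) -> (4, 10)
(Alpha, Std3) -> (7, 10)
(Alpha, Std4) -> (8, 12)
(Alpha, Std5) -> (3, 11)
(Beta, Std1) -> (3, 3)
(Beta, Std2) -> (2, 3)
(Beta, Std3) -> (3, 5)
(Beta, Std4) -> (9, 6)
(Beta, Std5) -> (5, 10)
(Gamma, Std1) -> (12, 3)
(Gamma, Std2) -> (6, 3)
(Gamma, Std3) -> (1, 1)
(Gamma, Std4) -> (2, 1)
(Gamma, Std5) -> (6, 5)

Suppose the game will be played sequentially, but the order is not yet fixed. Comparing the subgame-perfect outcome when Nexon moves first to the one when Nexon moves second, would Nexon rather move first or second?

If Nexon leads: Orbyt's best replies are Alpha→Std4, Beta→Std5, Gamma→Std5; Nexon's induced payoffs 8, 5, 6; outcome (Alpha, Std4), payoffs (8, 12).
If Orbyt leads: Nexon's best replies are Std1→Gamma, Std2→Gamma, Std3→Alpha, Std4→Beta, Std5→Gamma; Orbyt's induced payoffs 3, 3, 10, 6, 5; outcome (Alpha, Std3), payoffs (7, 10).
Nexon gets 8 moving first and 7 moving second, so Nexon prefers to move first.

first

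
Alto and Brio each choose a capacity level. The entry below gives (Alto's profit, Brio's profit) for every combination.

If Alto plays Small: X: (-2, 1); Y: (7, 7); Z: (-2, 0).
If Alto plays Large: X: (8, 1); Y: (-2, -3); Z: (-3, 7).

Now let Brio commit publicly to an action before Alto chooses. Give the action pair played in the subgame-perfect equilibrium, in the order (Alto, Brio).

(Small, Y)

Work backward from Alto's decision.
- X: BR = Large, leader payoff 1.
- Y: BR = Small, leader payoff 7.
- Z: BR = Small, leader payoff 0.
Brio's induced payoffs are 1, 7, 0, so Brio commits to Y. Subgame-perfect outcome: (Small, Y) with payoffs (7, 7).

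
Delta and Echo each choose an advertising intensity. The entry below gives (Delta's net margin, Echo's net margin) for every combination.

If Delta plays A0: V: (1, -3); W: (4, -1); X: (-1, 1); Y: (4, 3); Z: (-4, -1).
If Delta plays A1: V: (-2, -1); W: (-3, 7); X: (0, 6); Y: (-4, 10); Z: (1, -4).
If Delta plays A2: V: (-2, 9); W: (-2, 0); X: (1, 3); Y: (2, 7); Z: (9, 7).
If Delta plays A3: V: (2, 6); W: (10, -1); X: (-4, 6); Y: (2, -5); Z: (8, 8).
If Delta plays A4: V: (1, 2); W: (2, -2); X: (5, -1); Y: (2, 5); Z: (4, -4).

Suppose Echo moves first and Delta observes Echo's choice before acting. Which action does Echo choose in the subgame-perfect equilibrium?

Z

Backward induction with Echo moving first.
- V → Delta plays A3 (best of 1, -2, -2, 2, 1); Echo gets 6.
- W → Delta plays A3 (best of 4, -3, -2, 10, 2); Echo gets -1.
- X → Delta plays A4 (best of -1, 0, 1, -4, 5); Echo gets -1.
- Y → Delta plays A0 (best of 4, -4, 2, 2, 2); Echo gets 3.
- Z → Delta plays A2 (best of -4, 1, 9, 8, 4); Echo gets 7.
Maximizing over 6, -1, -1, 3, 7, Echo chooses Z. Subgame-perfect outcome: (A2, Z) with payoffs (9, 7).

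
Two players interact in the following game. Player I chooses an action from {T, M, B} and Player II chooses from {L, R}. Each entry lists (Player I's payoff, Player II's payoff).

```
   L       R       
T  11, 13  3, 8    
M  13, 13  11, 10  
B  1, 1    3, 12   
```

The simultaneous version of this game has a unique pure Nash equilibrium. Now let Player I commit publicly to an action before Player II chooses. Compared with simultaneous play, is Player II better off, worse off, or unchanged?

Solve by backward induction (Player I leads).
- T: Player II compares 13, 8 and picks L; Player I would get 11.
- M: Player II compares 13, 10 and picks L; Player I would get 13.
- B: Player II compares 1, 12 and picks R; Player I would get 3.
Among 11, 13, 3, the best is 13 at M. Subgame-perfect outcome: (M, L) with payoffs (13, 13).
Now find the simultaneous Nash equilibrium.
Player I's best replies: L→M; R→M.
Player II's best replies: T→L; M→L; B→R.
Only (M, L) has each player best-responding; Nash payoffs (13, 13).
Player II earns 13 sequentially versus 13 at the Nash outcome: unchanged.

unchanged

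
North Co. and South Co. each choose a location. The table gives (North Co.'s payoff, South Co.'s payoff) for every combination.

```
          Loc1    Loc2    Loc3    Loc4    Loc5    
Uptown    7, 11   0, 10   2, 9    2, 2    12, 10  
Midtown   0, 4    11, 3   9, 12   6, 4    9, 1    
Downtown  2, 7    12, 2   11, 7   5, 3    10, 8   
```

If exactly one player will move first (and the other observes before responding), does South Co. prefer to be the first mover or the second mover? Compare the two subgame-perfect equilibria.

If North Co. leads: South Co.'s best replies are Uptown→Loc1, Midtown→Loc3, Downtown→Loc5; North Co.'s induced payoffs 7, 9, 10; outcome (Downtown, Loc5), payoffs (10, 8).
If South Co. leads: North Co.'s best replies are Loc1→Uptown, Loc2→Downtown, Loc3→Downtown, Loc4→Midtown, Loc5→Uptown; South Co.'s induced payoffs 11, 2, 7, 4, 10; outcome (Uptown, Loc1), payoffs (7, 11).
South Co. gets 11 moving first and 8 moving second, so South Co. prefers to move first.

first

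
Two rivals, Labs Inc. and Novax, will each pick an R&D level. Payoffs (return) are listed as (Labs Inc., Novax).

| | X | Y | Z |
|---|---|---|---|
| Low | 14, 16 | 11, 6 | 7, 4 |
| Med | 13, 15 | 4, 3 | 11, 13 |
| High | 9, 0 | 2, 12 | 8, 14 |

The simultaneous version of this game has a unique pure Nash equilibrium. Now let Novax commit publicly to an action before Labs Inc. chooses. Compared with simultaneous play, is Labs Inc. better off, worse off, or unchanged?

Work backward from Labs Inc.'s decision.
- X: BR = Low, leader payoff 16.
- Y: BR = Low, leader payoff 6.
- Z: BR = Med, leader payoff 13.
Maximizing over 16, 6, 13, Novax chooses X. Subgame-perfect outcome: (Low, X) with payoffs (14, 16).
For the simultaneous game, intersect best replies.
Labs Inc.'s best replies: X→Low; Y→Low; Z→Med.
Novax's best replies: Low→X; Med→X; High→Z.
Only (Low, X) has each player best-responding; Nash payoffs (14, 16).
Labs Inc. earns 14 sequentially versus 14 at the Nash outcome: unchanged.

unchanged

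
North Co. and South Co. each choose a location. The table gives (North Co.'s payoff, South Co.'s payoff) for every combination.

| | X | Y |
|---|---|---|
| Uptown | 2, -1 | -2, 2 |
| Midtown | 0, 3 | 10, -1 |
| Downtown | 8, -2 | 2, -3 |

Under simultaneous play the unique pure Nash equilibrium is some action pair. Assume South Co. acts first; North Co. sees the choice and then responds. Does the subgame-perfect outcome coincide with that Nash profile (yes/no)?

no

Solve by backward induction (South Co. leads).
- X → North Co. plays Downtown (best of 2, 0, 8); South Co. gets -2.
- Y → North Co. plays Midtown (best of -2, 10, 2); South Co. gets -1.
Maximizing over -2, -1, South Co. chooses Y. Subgame-perfect outcome: (Midtown, Y) with payoffs (10, -1).
Under simultaneous play:
North Co.'s best replies: X→Downtown; Y→Midtown.
South Co.'s best replies: Uptown→Y; Midtown→X; Downtown→X.
Only (Downtown, X) has each player best-responding; Nash payoffs (8, -2).
Sequential outcome (Midtown, Y) differs from the Nash profile (Downtown, X).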